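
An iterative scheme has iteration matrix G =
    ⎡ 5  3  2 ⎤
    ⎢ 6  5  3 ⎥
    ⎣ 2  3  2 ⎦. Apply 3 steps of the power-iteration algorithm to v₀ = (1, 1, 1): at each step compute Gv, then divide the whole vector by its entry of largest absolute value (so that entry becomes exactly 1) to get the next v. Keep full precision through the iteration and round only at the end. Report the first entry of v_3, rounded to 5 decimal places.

0.70105

Gv0 = (10.000000, 14.000000, 7.000000); divide by 14.000000 → v1 = (0.714286, 1.000000, 0.500000)
Gv1 = (7.571429, 10.785714, 5.428571); divide by 10.785714 → v2 = (0.701987, 1.000000, 0.503311)
Gv2 = (7.516556, 10.721854, 5.410596); divide by 10.721854 → v3 = (0.701050, 1.000000, 0.504632)
Requested entry of v3: 1135/1619 = 0.70105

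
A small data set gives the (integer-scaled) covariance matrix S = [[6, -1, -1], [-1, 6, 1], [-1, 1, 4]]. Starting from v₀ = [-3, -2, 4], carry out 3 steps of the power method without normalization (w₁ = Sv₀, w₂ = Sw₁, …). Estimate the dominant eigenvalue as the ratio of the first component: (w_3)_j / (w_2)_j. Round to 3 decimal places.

w1 = Sv₀ = (6·(-3) + (-1)·(-2) + (-1)·4; (-1)·(-3) + 6·(-2) + 1·4; (-1)·(-3) + 1·(-2) + 4·4) = (-20, -5, 17)
w2 = Sw1 = (6·(-20) + (-1)·(-5) + (-1)·17; (-1)·(-20) + 6·(-5) + 1·17; (-1)·(-20) + 1·(-5) + 4·17) = (-132, 7, 83)
w3 = Sw2 = (-882, 257, 471)
Ratio at component: -882 / -132 = 6.682

λ ≈ 6.682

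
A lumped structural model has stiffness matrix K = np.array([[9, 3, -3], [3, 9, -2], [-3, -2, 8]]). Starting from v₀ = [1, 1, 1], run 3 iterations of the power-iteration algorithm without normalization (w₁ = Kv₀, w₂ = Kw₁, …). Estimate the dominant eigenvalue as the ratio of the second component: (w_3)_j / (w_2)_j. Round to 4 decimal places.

12.1712

w1 = Kv₀ = (9·1 + 3·1 + (-3)·1; 3·1 + 9·1 + (-2)·1; (-3)·1 + (-2)·1 + 8·1) = (9, 10, 3)
w2 = Kw1 = (9·9 + 3·10 + (-3)·3; 3·9 + 9·10 + (-2)·3; (-3)·9 + (-2)·10 + 8·3) = (102, 111, -23)
w3 = Kw2 = (1320, 1351, -712)
Ratio at component: 1351 / 111 = 12.1712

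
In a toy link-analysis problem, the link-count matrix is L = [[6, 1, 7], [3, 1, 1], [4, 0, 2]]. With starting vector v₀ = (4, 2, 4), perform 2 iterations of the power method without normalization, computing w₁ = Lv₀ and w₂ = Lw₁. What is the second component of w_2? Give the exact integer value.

w1 = Lv₀ = (6·4 + 1·2 + 7·4; 3·4 + 1·2 + 1·4; 4·4 + 0·2 + 2·4) = (54, 18, 24)
w2 = Lw1 = (6·54 + 1·18 + 7·24; 3·54 + 1·18 + 1·24; 4·54 + 0·18 + 2·24) = (510, 204, 264)
The requested component of w2 is 204.

204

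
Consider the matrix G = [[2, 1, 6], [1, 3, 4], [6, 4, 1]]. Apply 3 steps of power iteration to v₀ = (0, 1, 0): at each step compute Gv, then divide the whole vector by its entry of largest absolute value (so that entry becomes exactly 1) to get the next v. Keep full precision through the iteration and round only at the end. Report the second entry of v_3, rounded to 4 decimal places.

Gv0 = (1.00000, 3.00000, 4.00000); divide by 4.00000 → v1 = (0.25000, 0.75000, 1.00000)
Gv1 = (7.25000, 6.50000, 5.50000); divide by 7.25000 → v2 = (1.00000, 0.89655, 0.75862)
Gv2 = (7.44828, 6.72414, 10.34483); divide by 10.34483 → v3 = (0.72000, 0.65000, 1.00000)
Requested entry of v3: 195/300 = 0.6500

0.6500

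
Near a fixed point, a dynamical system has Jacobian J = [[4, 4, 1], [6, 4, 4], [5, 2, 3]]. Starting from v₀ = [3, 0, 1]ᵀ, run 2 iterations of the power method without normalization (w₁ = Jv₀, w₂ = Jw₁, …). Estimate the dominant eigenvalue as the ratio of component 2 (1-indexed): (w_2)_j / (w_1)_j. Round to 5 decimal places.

λ ≈ 10.81818

w1 = Jv₀ = (13, 22, 18)
w2 = Jw1 = (158, 238, 163)
Ratio at component: 238 / 22 = 10.81818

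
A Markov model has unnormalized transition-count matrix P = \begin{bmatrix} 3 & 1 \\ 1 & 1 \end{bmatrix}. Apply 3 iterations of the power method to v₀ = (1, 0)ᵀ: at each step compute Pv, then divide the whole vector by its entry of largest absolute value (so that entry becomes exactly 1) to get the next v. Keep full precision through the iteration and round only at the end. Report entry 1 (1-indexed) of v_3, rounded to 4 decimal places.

Pv0 = (3.00000, 1.00000); divide by 3.00000 → v1 = (1.00000, 0.33333)
Pv1 = (3.33333, 1.33333); divide by 3.33333 → v2 = (1.00000, 0.40000)
Pv2 = (3.40000, 1.40000); divide by 3.40000 → v3 = (1.00000, 0.41176)
Requested entry of v3: 34/34 = 1.0000

1.0000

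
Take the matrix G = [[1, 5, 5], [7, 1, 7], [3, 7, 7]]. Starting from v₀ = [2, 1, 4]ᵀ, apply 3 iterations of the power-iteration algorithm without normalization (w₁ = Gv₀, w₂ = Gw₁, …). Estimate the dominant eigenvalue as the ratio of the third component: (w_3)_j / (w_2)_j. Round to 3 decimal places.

λ ≈ 14.435

w1 = Gv₀ = (1·2 + 5·1 + 5·4; 7·2 + 1·1 + 7·4; 3·2 + 7·1 + 7·4) = (27, 43, 41)
w2 = Gw1 = (1·27 + 5·43 + 5·41; 7·27 + 1·43 + 7·41; 3·27 + 7·43 + 7·41) = (447, 519, 669)
w3 = Gw2 = (6387, 8331, 9657)
Ratio at component: 9657 / 669 = 14.435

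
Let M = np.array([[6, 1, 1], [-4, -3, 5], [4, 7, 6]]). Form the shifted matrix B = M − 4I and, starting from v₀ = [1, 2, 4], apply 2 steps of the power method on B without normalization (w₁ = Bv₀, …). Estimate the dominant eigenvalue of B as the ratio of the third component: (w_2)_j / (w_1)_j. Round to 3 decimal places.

B = M − 4I has rows (2, 1, 1); (-4, -7, 5); (4, 7, 2)
w1 = Bv₀ = (2·1 + 1·2 + 1·4; (-4)·1 + (-7)·2 + 5·4; 4·1 + 7·2 + 2·4) = (8, 2, 26)
w2 = Bw1 = (2·8 + 1·2 + 1·26; (-4)·8 + (-7)·2 + 5·26; 4·8 + 7·2 + 2·26) = (44, 84, 98)
Ratio: 98/26 = 3.769

μ ≈ 3.769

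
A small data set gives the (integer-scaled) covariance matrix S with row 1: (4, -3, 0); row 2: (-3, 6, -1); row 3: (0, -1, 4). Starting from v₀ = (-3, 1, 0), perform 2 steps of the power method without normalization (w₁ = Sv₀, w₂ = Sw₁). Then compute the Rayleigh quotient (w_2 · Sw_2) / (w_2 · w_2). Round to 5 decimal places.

8.27816

w1 = Sv₀ = (-15, 15, -1)
w2 = Sw1 = (-105, 136, -19)
Sw2 = (-828, 1150, -212)
w2·Sw2 = (-105)·(-828) + 136·1150 + (-19)·(-212) = 247368; w2·w2 = (-105)·(-105) + 136·136 + (-19)·(-19) = 29882
λ ≈ 247368/29882 = 8.27816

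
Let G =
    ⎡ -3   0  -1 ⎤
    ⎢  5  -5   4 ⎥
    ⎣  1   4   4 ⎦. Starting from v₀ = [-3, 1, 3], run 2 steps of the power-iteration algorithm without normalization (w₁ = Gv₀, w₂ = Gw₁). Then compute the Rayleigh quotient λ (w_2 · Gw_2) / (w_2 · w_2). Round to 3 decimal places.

w1 = Gv₀ = ((-3)·(-3) + 0·1 + (-1)·3; 5·(-3) + (-5)·1 + 4·3; 1·(-3) + 4·1 + 4·3) = (6, -8, 13)
w2 = Gw1 = ((-3)·6 + 0·(-8) + (-1)·13; 5·6 + (-5)·(-8) + 4·13; 1·6 + 4·(-8) + 4·13) = (-31, 122, 26)
Gw2 = (67, -661, 561)
w2·Gw2 = (-31)·67 + 122·(-661) + 26·561 = -68133; w2·w2 = (-31)·(-31) + 122·122 + 26·26 = 16521
λ ≈ -68133/16521 = -4.124

λ ≈ -4.124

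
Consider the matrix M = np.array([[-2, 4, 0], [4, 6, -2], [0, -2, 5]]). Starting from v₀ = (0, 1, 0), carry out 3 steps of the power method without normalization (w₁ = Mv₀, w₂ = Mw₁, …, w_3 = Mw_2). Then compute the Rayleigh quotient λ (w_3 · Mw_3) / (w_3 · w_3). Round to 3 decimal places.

8.584

w1 = Mv₀ = ((-2)·0 + 4·1 + 0·0; 4·0 + 6·1 + (-2)·0; 0·0 + (-2)·1 + 5·0) = (4, 6, -2)
w2 = Mw1 = ((-2)·4 + 4·6 + 0·(-2); 4·4 + 6·6 + (-2)·(-2); 0·4 + (-2)·6 + 5·(-2)) = (16, 56, -22)
w3 = Mw2 = (192, 444, -222)
Mw3 = (1392, 3876, -1998)
w3·Mw3 = 192·1392 + 444·3876 + (-222)·(-1998) = 2431764; w3·w3 = 192·192 + 444·444 + (-222)·(-222) = 283284
λ ≈ 2431764/283284 = 8.584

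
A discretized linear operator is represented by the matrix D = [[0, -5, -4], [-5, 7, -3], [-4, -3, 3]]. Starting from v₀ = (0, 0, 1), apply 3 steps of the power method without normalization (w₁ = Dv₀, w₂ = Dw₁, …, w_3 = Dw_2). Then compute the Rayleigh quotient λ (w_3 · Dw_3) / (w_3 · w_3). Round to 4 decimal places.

w1 = Dv₀ = (0·0 + (-5)·0 + (-4)·1; (-5)·0 + 7·0 + (-3)·1; (-4)·0 + (-3)·0 + 3·1) = (-4, -3, 3)
w2 = Dw1 = (0·(-4) + (-5)·(-3) + (-4)·3; (-5)·(-4) + 7·(-3) + (-3)·3; (-4)·(-4) + (-3)·(-3) + 3·3) = (3, -10, 34)
w3 = Dw2 = (-86, -187, 120)
Dw3 = (455, -1239, 1265)
w3·Dw3 = (-86)·455 + (-187)·(-1239) + 120·1265 = 344363; w3·w3 = (-86)·(-86) + (-187)·(-187) + 120·120 = 56765
λ ≈ 344363/56765 = 6.0665

6.0665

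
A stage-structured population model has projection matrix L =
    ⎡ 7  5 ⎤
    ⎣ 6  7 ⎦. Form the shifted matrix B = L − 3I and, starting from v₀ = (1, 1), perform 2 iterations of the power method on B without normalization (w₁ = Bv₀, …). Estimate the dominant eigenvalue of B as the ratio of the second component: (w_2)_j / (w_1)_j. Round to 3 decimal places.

μ ≈ 9.400

B = L − 3I has rows (4, 5); (6, 4)
w1 = Bv₀ = (4·1 + 5·1; 6·1 + 4·1) = (9, 10)
w2 = Bw1 = (4·9 + 5·10; 6·9 + 4·10) = (86, 94)
Ratio: 94/10 = 9.400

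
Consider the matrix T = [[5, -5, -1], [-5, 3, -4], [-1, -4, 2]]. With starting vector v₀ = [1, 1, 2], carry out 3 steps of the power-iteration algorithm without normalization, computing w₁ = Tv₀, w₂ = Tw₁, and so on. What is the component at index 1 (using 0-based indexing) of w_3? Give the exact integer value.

w1 = Tv₀ = (5·1 + (-5)·1 + (-1)·2; (-5)·1 + 3·1 + (-4)·2; (-1)·1 + (-4)·1 + 2·2) = (-2, -10, -1)
w2 = Tw1 = (5·(-2) + (-5)·(-10) + (-1)·(-1); (-5)·(-2) + 3·(-10) + (-4)·(-1); (-1)·(-2) + (-4)·(-10) + 2·(-1)) = (41, -16, 40)
w3 = Tw2 = (245, -413, 103)
The requested component of w3 is -413.

-413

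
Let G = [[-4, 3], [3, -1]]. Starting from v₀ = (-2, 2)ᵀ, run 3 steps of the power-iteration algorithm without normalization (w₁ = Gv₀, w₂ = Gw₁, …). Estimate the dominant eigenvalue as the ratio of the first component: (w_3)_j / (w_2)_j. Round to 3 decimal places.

-5.875

w1 = Gv₀ = (14, -8)
w2 = Gw1 = (-80, 50)
w3 = Gw2 = (470, -290)
Ratio at component: 470 / -80 = -5.875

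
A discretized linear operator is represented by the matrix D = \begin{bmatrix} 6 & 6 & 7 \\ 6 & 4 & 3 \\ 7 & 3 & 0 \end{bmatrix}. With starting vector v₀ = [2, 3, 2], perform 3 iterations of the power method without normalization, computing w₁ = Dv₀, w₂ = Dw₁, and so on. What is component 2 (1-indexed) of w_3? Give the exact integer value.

6636

w1 = Dv₀ = (6·2 + 6·3 + 7·2; 6·2 + 4·3 + 3·2; 7·2 + 3·3 + 0·2) = (44, 30, 23)
w2 = Dw1 = (6·44 + 6·30 + 7·23; 6·44 + 4·30 + 3·23; 7·44 + 3·30 + 0·23) = (605, 453, 398)
w3 = Dw2 = (9134, 6636, 5594)
The requested component of w3 is 6636.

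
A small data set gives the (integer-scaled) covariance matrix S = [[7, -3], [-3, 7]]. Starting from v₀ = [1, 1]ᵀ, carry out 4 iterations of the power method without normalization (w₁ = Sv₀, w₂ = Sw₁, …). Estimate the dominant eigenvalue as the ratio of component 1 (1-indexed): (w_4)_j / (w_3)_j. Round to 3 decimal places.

w1 = Sv₀ = (7·1 + (-3)·1; (-3)·1 + 7·1) = (4, 4)
w2 = Sw1 = (7·4 + (-3)·4; (-3)·4 + 7·4) = (16, 16)
w3 = Sw2 = (64, 64)
w4 = Sw3 = (256, 256)
Ratio at component: 256 / 64 = 4.000

λ ≈ 4.000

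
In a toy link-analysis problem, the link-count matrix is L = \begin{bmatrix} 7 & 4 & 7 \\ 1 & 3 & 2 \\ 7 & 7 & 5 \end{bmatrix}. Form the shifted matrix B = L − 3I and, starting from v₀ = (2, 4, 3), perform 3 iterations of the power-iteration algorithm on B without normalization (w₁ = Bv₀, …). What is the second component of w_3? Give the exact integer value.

1482

B = L − 3I has rows (4, 4, 7); (1, 0, 2); (7, 7, 2)
w1 = Bv₀ = (4·2 + 4·4 + 7·3; 1·2 + 0·4 + 2·3; 7·2 + 7·4 + 2·3) = (45, 8, 48)
w2 = Bw1 = (4·45 + 4·8 + 7·48; 1·45 + 0·8 + 2·48; 7·45 + 7·8 + 2·48) = (548, 141, 467)
w3 = Bw2 = (6025, 1482, 5757)
Requested component of w3: 1482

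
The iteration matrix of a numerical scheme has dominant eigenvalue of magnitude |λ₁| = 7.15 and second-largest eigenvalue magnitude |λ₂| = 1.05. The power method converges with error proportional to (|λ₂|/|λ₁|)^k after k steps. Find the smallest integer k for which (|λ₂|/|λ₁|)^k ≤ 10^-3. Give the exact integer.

|λ₂/λ₁| = 1.05/7.15 = 0.14685
Need k ≥ ln(10^-3) / ln(0.14685) = -6.9078 / -1.9183 ≈ 3.601
Smallest integer k satisfying the bound: 4

4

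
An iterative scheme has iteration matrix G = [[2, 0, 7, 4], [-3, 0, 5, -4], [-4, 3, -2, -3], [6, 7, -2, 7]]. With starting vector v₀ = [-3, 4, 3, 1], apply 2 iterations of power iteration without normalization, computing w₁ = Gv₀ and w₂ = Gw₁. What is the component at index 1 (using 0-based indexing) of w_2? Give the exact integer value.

w1 = Gv₀ = (2·(-3) + 0·4 + 7·3 + 4·1; (-3)·(-3) + 0·4 + 5·3 + (-4)·1; (-4)·(-3) + 3·4 + (-2)·3 + (-3)·1; 6·(-3) + 7·4 + (-2)·3 + 7·1) = (19, 20, 15, 11)
w2 = Gw1 = (2·19 + 0·20 + 7·15 + 4·11; (-3)·19 + 0·20 + 5·15 + (-4)·11; (-4)·19 + 3·20 + (-2)·15 + (-3)·11; 6·19 + 7·20 + (-2)·15 + 7·11) = (187, -26, -79, 301)
The requested component of w2 is -26.

-26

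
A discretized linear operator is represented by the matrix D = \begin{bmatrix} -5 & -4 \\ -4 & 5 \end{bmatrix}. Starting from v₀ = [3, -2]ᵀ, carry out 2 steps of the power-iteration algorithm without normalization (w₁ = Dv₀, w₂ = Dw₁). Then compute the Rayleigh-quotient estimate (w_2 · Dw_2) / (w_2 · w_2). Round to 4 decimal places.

λ ≈ 1.7692

w1 = Dv₀ = ((-5)·3 + (-4)·(-2); (-4)·3 + 5·(-2)) = (-7, -22)
w2 = Dw1 = ((-5)·(-7) + (-4)·(-22); (-4)·(-7) + 5·(-22)) = (123, -82)
Dw2 = (-287, -902)
w2·Dw2 = 123·(-287) + (-82)·(-902) = 38663; w2·w2 = 123·123 + (-82)·(-82) = 21853
λ ≈ 38663/21853 = 1.7692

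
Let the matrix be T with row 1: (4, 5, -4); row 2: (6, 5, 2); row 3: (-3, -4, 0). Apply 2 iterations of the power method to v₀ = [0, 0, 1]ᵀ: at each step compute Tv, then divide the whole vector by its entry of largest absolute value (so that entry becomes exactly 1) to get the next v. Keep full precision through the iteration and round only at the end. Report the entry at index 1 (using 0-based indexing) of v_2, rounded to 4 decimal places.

1.0000

Tv0 = (-4.00000, 2.00000, 0.00000); divide by -4.00000 → v1 = (1.00000, -0.50000, 0.00000)
Tv1 = (1.50000, 3.50000, -1.00000); divide by 3.50000 → v2 = (0.42857, 1.00000, -0.28571)
Requested entry of v2: -14/-14 = 1.0000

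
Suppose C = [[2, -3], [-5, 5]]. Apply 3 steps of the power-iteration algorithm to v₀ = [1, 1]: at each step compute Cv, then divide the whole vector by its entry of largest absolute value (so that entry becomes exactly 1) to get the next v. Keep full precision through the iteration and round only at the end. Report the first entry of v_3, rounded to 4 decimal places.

-0.5429

Cv0 = (-1.00000, 0.00000); divide by -1.00000 → v1 = (1.00000, 0.00000)
Cv1 = (2.00000, -5.00000); divide by -5.00000 → v2 = (-0.40000, 1.00000)
Cv2 = (-3.80000, 7.00000); divide by 7.00000 → v3 = (-0.54286, 1.00000)
Requested entry of v3: -19/35 = -0.5429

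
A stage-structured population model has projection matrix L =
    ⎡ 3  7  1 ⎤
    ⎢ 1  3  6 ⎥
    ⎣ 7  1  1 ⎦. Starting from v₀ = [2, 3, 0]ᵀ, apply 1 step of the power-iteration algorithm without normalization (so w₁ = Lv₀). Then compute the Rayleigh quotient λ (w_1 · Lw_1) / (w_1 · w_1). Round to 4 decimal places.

λ ≈ 8.9517

w1 = Lv₀ = (3·2 + 7·3 + 1·0; 1·2 + 3·3 + 6·0; 7·2 + 1·3 + 1·0) = (27, 11, 17)
Lw1 = (175, 162, 217)
w1·Lw1 = 27·175 + 11·162 + 17·217 = 10196; w1·w1 = 27·27 + 11·11 + 17·17 = 1139
λ ≈ 10196/1139 = 8.9517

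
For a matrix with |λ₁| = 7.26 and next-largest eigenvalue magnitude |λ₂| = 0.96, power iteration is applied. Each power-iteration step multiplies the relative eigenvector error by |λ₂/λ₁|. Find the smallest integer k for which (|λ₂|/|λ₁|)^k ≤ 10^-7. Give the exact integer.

|λ₂/λ₁| = 0.96/7.26 = 0.13223
Need k ≥ ln(10^-7) / ln(0.13223) = -16.1181 / -2.0232 ≈ 7.967
Smallest integer k satisfying the bound: 8

8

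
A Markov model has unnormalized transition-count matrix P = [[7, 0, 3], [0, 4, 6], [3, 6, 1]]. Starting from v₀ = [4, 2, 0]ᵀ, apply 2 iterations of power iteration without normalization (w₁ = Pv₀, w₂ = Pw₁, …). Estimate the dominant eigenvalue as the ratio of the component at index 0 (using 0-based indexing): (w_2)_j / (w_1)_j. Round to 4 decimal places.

λ ≈ 9.5714

w1 = Pv₀ = (28, 8, 24)
w2 = Pw1 = (268, 176, 156)
Ratio at component: 268 / 28 = 9.5714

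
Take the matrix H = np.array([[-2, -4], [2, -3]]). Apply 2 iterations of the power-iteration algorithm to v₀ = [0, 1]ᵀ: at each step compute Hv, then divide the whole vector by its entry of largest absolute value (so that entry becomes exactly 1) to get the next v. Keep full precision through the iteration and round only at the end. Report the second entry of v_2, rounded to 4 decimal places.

Hv0 = (-4.00000, -3.00000); divide by -4.00000 → v1 = (1.00000, 0.75000)
Hv1 = (-5.00000, -0.25000); divide by -5.00000 → v2 = (1.00000, 0.05000)
Requested entry of v2: 1/20 = 0.0500

0.0500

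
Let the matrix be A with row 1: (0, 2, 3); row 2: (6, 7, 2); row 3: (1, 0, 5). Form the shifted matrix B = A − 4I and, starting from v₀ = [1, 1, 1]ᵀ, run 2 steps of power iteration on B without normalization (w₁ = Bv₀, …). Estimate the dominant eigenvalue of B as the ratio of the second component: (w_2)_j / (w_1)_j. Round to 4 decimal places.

B = A − 4I has rows (-4, 2, 3); (6, 3, 2); (1, 0, 1)
w1 = Bv₀ = ((-4)·1 + 2·1 + 3·1; 6·1 + 3·1 + 2·1; 1·1 + 0·1 + 1·1) = (1, 11, 2)
w2 = Bw1 = ((-4)·1 + 2·11 + 3·2; 6·1 + 3·11 + 2·2; 1·1 + 0·11 + 1·2) = (24, 43, 3)
Ratio: 43/11 = 3.9091

3.9091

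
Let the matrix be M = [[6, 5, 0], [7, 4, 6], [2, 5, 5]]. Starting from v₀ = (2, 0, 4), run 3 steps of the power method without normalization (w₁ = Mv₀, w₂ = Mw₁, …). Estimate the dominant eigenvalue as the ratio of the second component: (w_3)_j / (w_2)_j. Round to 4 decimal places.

λ ≈ 14.1000

w1 = Mv₀ = (12, 38, 24)
w2 = Mw1 = (262, 380, 334)
w3 = Mw2 = (3472, 5358, 4094)
Ratio at component: 5358 / 380 = 14.1000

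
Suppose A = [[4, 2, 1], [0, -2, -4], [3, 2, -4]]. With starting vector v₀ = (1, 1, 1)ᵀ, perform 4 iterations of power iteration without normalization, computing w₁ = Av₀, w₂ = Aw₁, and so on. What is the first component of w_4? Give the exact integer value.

331

w1 = Av₀ = (4·1 + 2·1 + 1·1; 0·1 + (-2)·1 + (-4)·1; 3·1 + 2·1 + (-4)·1) = (7, -6, 1)
w2 = Aw1 = (4·7 + 2·(-6) + 1·1; 0·7 + (-2)·(-6) + (-4)·1; 3·7 + 2·(-6) + (-4)·1) = (17, 8, 5)
w3 = Aw2 = (89, -36, 47)
w4 = Aw3 = (331, -116, 7)
The requested component of w4 is 331.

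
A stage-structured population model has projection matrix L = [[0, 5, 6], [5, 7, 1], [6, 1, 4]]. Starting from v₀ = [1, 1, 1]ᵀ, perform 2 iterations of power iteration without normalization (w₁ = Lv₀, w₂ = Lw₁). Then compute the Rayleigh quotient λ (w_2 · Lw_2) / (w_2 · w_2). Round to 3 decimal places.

w1 = Lv₀ = (0·1 + 5·1 + 6·1; 5·1 + 7·1 + 1·1; 6·1 + 1·1 + 4·1) = (11, 13, 11)
w2 = Lw1 = (0·11 + 5·13 + 6·11; 5·11 + 7·13 + 1·11; 6·11 + 1·13 + 4·11) = (131, 157, 123)
Lw2 = (1523, 1877, 1435)
w2·Lw2 = 131·1523 + 157·1877 + 123·1435 = 670707; w2·w2 = 131·131 + 157·157 + 123·123 = 56939
λ ≈ 670707/56939 = 11.779

λ ≈ 11.779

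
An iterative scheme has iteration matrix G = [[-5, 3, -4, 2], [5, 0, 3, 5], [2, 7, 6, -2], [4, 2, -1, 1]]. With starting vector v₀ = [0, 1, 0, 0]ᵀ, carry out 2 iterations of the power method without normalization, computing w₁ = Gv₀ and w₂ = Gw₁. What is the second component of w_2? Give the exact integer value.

46

w1 = Gv₀ = (3, 0, 7, 2)
w2 = Gw1 = (-39, 46, 44, 7)
The requested component of w2 is 46.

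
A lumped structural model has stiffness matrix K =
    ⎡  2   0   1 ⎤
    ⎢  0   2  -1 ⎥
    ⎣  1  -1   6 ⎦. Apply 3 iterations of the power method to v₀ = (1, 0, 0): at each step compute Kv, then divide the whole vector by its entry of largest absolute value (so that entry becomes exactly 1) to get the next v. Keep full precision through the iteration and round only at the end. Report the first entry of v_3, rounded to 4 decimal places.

0.3333

Kv0 = (2.00000, 0.00000, 1.00000); divide by 2.00000 → v1 = (1.00000, 0.00000, 0.50000)
Kv1 = (2.50000, -0.50000, 4.00000); divide by 4.00000 → v2 = (0.62500, -0.12500, 1.00000)
Kv2 = (2.25000, -1.25000, 6.75000); divide by 6.75000 → v3 = (0.33333, -0.18519, 1.00000)
Requested entry of v3: 18/54 = 0.3333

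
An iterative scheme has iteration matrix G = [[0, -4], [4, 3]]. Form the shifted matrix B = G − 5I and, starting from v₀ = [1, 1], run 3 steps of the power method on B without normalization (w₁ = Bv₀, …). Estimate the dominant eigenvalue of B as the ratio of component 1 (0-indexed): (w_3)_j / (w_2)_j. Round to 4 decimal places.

B = G − 5I has rows (-5, -4); (4, -2)
w1 = Bv₀ = ((-5)·1 + (-4)·1; 4·1 + (-2)·1) = (-9, 2)
w2 = Bw1 = ((-5)·(-9) + (-4)·2; 4·(-9) + (-2)·2) = (37, -40)
w3 = Bw2 = (-25, 228)
Ratio: 228/-40 = -5.7000

μ ≈ -5.7000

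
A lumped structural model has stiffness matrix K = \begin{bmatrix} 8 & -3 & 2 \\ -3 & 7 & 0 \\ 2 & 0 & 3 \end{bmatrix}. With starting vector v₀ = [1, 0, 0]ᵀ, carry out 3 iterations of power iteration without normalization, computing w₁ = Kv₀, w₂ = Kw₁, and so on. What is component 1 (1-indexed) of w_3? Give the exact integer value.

w1 = Kv₀ = (8, -3, 2)
w2 = Kw1 = (77, -45, 22)
w3 = Kw2 = (795, -546, 220)
The requested component of w3 is 795.

795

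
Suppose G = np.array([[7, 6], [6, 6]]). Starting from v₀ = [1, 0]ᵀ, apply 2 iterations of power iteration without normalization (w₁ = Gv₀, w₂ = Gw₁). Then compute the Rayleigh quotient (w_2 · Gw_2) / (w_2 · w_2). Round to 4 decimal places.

w1 = Gv₀ = (7, 6)
w2 = Gw1 = (85, 78)
Gw2 = (1063, 978)
w2·Gw2 = 85·1063 + 78·978 = 166639; w2·w2 = 85·85 + 78·78 = 13309
λ ≈ 166639/13309 = 12.5208

12.5208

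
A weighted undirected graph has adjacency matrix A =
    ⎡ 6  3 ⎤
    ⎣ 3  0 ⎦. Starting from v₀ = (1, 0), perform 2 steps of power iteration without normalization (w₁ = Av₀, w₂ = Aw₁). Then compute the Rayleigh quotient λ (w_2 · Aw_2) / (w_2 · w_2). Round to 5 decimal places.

w1 = Av₀ = (6, 3)
w2 = Aw1 = (45, 18)
Aw2 = (324, 135)
w2·Aw2 = 45·324 + 18·135 = 17010; w2·w2 = 45·45 + 18·18 = 2349
λ ≈ 17010/2349 = 7.24138

7.24138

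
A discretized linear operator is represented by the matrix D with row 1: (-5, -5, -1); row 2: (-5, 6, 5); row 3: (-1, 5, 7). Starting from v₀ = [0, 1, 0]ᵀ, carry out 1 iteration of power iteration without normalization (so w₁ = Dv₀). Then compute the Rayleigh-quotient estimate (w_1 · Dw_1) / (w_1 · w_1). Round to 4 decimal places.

10.6512

w1 = Dv₀ = (-5, 6, 5)
Dw1 = (-10, 86, 70)
w1·Dw1 = (-5)·(-10) + 6·86 + 5·70 = 916; w1·w1 = (-5)·(-5) + 6·6 + 5·5 = 86
λ ≈ 916/86 = 10.6512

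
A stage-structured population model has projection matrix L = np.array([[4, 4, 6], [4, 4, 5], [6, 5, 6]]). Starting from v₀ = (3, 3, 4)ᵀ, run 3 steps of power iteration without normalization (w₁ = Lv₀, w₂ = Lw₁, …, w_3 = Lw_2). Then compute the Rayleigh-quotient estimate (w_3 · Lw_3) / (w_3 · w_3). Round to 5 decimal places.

14.85689

w1 = Lv₀ = (4·3 + 4·3 + 6·4; 4·3 + 4·3 + 5·4; 6·3 + 5·3 + 6·4) = (48, 44, 57)
w2 = Lw1 = (4·48 + 4·44 + 6·57; 4·48 + 4·44 + 5·57; 6·48 + 5·44 + 6·57) = (710, 653, 850)
w3 = Lw2 = (10552, 9702, 12625)
Lw3 = (156766, 144141, 187572)
w3·Lw3 = 10552·156766 + 9702·144141 + 12625·187572 = 5420747314; w3·w3 = 10552·10552 + 9702·9702 + 12625·12625 = 364864133
λ ≈ 5420747314/364864133 = 14.85689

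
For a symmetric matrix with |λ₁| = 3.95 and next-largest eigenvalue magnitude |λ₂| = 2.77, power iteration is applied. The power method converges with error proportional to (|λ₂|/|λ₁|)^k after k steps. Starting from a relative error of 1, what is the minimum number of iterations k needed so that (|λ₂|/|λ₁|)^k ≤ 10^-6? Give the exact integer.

|λ₂/λ₁| = 2.77/3.95 = 0.70127
Need k ≥ ln(10^-6) / ln(0.70127) = -13.8155 / -0.3549 ≈ 38.931
Smallest integer k satisfying the bound: 39

39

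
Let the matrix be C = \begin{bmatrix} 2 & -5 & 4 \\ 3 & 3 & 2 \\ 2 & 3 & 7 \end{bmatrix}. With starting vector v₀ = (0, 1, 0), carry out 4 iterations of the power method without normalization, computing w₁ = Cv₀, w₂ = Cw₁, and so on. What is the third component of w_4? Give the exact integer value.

w1 = Cv₀ = (2·0 + (-5)·1 + 4·0; 3·0 + 3·1 + 2·0; 2·0 + 3·1 + 7·0) = (-5, 3, 3)
w2 = Cw1 = (2·(-5) + (-5)·3 + 4·3; 3·(-5) + 3·3 + 2·3; 2·(-5) + 3·3 + 7·3) = (-13, 0, 20)
w3 = Cw2 = (54, 1, 114)
w4 = Cw3 = (559, 393, 909)
The requested component of w4 is 909.

909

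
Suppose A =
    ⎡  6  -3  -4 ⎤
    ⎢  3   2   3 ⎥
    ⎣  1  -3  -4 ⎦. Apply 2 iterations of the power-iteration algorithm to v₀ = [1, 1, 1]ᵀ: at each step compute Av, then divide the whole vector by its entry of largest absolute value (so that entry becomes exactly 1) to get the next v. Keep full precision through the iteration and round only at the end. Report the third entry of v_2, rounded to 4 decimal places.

0.1667

Av0 = (-1.00000, 8.00000, -6.00000); divide by 8.00000 → v1 = (-0.12500, 1.00000, -0.75000)
Av1 = (-0.75000, -0.62500, -0.12500); divide by -0.75000 → v2 = (1.00000, 0.83333, 0.16667)
Requested entry of v2: -1/-6 = 0.1667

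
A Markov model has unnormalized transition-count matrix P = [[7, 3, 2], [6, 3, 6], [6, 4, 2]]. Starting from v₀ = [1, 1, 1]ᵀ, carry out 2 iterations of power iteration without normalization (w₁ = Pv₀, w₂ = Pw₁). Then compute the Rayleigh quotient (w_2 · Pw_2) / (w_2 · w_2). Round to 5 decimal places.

w1 = Pv₀ = (12, 15, 12)
w2 = Pw1 = (153, 189, 156)
Pw2 = (1950, 2421, 1986)
w2·Pw2 = 153·1950 + 189·2421 + 156·1986 = 1065735; w2·w2 = 153·153 + 189·189 + 156·156 = 83466
λ ≈ 1065735/83466 = 12.76849

12.76849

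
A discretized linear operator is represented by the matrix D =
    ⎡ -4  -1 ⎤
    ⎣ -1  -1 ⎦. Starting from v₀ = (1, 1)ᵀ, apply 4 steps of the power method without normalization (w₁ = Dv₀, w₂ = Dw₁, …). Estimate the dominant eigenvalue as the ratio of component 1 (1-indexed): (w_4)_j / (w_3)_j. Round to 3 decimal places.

w1 = Dv₀ = ((-4)·1 + (-1)·1; (-1)·1 + (-1)·1) = (-5, -2)
w2 = Dw1 = ((-4)·(-5) + (-1)·(-2); (-1)·(-5) + (-1)·(-2)) = (22, 7)
w3 = Dw2 = (-95, -29)
w4 = Dw3 = (409, 124)
Ratio at component: 409 / -95 = -4.305

-4.305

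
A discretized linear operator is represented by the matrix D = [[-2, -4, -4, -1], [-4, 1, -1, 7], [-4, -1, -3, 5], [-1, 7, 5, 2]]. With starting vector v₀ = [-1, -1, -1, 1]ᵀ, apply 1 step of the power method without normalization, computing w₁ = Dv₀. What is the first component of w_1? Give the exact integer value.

w1 = Dv₀ = ((-2)·(-1) + (-4)·(-1) + (-4)·(-1) + (-1)·1; (-4)·(-1) + 1·(-1) + (-1)·(-1) + 7·1; (-4)·(-1) + (-1)·(-1) + (-3)·(-1) + 5·1; (-1)·(-1) + 7·(-1) + 5·(-1) + 2·1) = (9, 11, 13, -9)
The requested component of w1 is 9.

9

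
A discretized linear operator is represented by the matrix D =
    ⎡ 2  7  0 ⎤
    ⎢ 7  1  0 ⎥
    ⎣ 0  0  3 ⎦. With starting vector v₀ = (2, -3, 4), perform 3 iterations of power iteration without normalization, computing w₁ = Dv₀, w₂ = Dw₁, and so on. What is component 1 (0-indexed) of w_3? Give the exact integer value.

w1 = Dv₀ = (2·2 + 7·(-3) + 0·4; 7·2 + 1·(-3) + 0·4; 0·2 + 0·(-3) + 3·4) = (-17, 11, 12)
w2 = Dw1 = (2·(-17) + 7·11 + 0·12; 7·(-17) + 1·11 + 0·12; 0·(-17) + 0·11 + 3·12) = (43, -108, 36)
w3 = Dw2 = (-670, 193, 108)
The requested component of w3 is 193.

193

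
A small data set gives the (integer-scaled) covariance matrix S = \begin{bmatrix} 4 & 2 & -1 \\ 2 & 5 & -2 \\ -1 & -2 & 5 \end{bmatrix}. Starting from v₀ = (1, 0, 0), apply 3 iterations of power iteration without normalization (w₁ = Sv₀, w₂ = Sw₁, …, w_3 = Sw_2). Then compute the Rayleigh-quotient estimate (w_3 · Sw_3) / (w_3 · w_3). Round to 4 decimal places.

8.0618

w1 = Sv₀ = (4·1 + 2·0 + (-1)·0; 2·1 + 5·0 + (-2)·0; (-1)·1 + (-2)·0 + 5·0) = (4, 2, -1)
w2 = Sw1 = (4·4 + 2·2 + (-1)·(-1); 2·4 + 5·2 + (-2)·(-1); (-1)·4 + (-2)·2 + 5·(-1)) = (21, 20, -13)
w3 = Sw2 = (137, 168, -126)
Sw3 = (1010, 1366, -1103)
w3·Sw3 = 137·1010 + 168·1366 + (-126)·(-1103) = 506836; w3·w3 = 137·137 + 168·168 + (-126)·(-126) = 62869
λ ≈ 506836/62869 = 8.0618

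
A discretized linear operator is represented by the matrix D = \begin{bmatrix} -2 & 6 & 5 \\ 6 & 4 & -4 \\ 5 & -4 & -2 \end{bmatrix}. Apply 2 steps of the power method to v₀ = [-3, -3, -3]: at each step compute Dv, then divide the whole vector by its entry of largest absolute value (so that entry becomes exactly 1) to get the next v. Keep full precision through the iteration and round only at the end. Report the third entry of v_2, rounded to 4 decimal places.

Dv0 = (-27.00000, -18.00000, 3.00000); divide by -27.00000 → v1 = (1.00000, 0.66667, -0.11111)
Dv1 = (1.44444, 9.11111, 2.55556); divide by 9.11111 → v2 = (0.15854, 1.00000, 0.28049)
Requested entry of v2: -69/-246 = 0.2805

0.2805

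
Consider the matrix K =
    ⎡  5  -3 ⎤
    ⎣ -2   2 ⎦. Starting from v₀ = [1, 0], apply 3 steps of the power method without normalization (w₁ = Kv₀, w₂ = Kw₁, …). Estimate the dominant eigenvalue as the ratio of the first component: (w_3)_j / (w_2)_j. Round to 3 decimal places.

w1 = Kv₀ = (5, -2)
w2 = Kw1 = (31, -14)
w3 = Kw2 = (197, -90)
Ratio at component: 197 / 31 = 6.355

6.355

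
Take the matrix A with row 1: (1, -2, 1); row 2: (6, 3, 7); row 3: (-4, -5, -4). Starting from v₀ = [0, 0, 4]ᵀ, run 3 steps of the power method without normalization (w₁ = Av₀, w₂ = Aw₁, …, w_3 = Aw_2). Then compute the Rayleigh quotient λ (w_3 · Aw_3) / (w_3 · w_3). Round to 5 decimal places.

0.76715

w1 = Av₀ = (1·0 + (-2)·0 + 1·4; 6·0 + 3·0 + 7·4; (-4)·0 + (-5)·0 + (-4)·4) = (4, 28, -16)
w2 = Aw1 = (1·4 + (-2)·28 + 1·(-16); 6·4 + 3·28 + 7·(-16); (-4)·4 + (-5)·28 + (-4)·(-16)) = (-68, -4, -92)
w3 = Aw2 = (-152, -1064, 660)
Aw3 = (2636, 516, 3288)
w3·Aw3 = (-152)·2636 + (-1064)·516 + 660·3288 = 1220384; w3·w3 = (-152)·(-152) + (-1064)·(-1064) + 660·660 = 1590800
λ ≈ 1220384/1590800 = 0.76715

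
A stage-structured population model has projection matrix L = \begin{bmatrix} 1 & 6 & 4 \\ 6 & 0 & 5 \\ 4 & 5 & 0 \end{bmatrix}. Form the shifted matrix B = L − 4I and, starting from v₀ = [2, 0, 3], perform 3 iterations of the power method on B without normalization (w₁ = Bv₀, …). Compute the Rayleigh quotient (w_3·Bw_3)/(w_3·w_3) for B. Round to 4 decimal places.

μ ≈ -7.8603

B = L − 4I has rows (-3, 6, 4); (6, -4, 5); (4, 5, -4)
w1 = Bv₀ = (6, 27, -4)
w2 = Bw1 = (128, -92, 175)
w3 = Bw2 = (-236, 2011, -648)
Bw3 = (10182, -12700, 11703)
w3·Bw3 = -35526196; w3·w3 = 4519721; μ ≈ -35526196/4519721 = -7.8603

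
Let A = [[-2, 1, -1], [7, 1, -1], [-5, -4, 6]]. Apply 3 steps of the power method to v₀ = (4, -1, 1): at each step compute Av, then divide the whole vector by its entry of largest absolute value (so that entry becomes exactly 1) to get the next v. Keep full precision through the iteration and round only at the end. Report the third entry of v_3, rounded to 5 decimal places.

1.00000

Av0 = (-10.000000, 26.000000, -10.000000); divide by 26.000000 → v1 = (-0.384615, 1.000000, -0.384615)
Av1 = (2.153846, -1.307692, -4.384615); divide by -4.384615 → v2 = (-0.491228, 0.298246, 1.000000)
Av2 = (0.280702, -4.140351, 7.263158); divide by 7.263158 → v3 = (0.038647, -0.570048, 1.000000)
Requested entry of v3: -828/-828 = 1.00000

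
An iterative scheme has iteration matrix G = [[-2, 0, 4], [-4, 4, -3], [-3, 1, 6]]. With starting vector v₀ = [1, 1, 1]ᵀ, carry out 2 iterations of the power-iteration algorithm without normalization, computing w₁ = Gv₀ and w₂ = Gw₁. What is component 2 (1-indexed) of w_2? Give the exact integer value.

w1 = Gv₀ = ((-2)·1 + 0·1 + 4·1; (-4)·1 + 4·1 + (-3)·1; (-3)·1 + 1·1 + 6·1) = (2, -3, 4)
w2 = Gw1 = ((-2)·2 + 0·(-3) + 4·4; (-4)·2 + 4·(-3) + (-3)·4; (-3)·2 + 1·(-3) + 6·4) = (12, -32, 15)
The requested component of w2 is -32.

-32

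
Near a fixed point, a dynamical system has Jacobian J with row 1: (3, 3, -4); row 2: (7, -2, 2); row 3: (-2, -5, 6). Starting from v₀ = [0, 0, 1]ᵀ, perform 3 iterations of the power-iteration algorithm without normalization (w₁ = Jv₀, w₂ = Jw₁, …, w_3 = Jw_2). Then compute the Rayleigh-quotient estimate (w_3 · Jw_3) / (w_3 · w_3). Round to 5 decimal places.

λ ≈ 9.11135

w1 = Jv₀ = (-4, 2, 6)
w2 = Jw1 = (-30, -20, 34)
w3 = Jw2 = (-286, -102, 364)
Jw3 = (-2620, -1070, 3266)
w3·Jw3 = (-286)·(-2620) + (-102)·(-1070) + 364·3266 = 2047284; w3·w3 = (-286)·(-286) + (-102)·(-102) + 364·364 = 224696
λ ≈ 2047284/224696 = 9.11135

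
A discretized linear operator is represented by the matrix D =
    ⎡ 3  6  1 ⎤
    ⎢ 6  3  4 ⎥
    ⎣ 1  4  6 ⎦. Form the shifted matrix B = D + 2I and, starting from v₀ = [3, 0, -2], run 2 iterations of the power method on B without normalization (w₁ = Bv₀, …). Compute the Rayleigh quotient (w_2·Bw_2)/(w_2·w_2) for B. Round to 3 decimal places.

B = D + 2I has rows (5, 6, 1); (6, 5, 4); (1, 4, 8)
w1 = Bv₀ = (5·3 + 6·0 + 1·(-2); 6·3 + 5·0 + 4·(-2); 1·3 + 4·0 + 8·(-2)) = (13, 10, -13)
w2 = Bw1 = (5·13 + 6·10 + 1·(-13); 6·13 + 5·10 + 4·(-13); 1·13 + 4·10 + 8·(-13)) = (112, 76, -51)
Bw2 = (965, 848, 8)
w2·Bw2 = 172120; w2·w2 = 20921; μ ≈ 172120/20921 = 8.227

8.227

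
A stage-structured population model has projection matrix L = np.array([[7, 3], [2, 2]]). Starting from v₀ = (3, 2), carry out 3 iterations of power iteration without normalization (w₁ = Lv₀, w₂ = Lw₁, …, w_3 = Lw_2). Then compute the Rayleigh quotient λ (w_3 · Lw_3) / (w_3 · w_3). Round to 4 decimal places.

w1 = Lv₀ = (7·3 + 3·2; 2·3 + 2·2) = (27, 10)
w2 = Lw1 = (7·27 + 3·10; 2·27 + 2·10) = (219, 74)
w3 = Lw2 = (1755, 586)
Lw3 = (14043, 4682)
w3·Lw3 = 1755·14043 + 586·4682 = 27389117; w3·w3 = 1755·1755 + 586·586 = 3423421
λ ≈ 27389117/3423421 = 8.0005

8.0005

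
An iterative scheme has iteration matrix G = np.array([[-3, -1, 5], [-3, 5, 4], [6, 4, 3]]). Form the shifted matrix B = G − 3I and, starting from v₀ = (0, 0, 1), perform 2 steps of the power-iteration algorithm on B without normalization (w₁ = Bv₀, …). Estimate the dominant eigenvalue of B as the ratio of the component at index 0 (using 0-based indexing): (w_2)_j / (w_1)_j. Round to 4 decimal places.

-6.8000

B = G − 3I has rows (-6, -1, 5); (-3, 2, 4); (6, 4, 0)
w1 = Bv₀ = ((-6)·0 + (-1)·0 + 5·1; (-3)·0 + 2·0 + 4·1; 6·0 + 4·0 + 0·1) = (5, 4, 0)
w2 = Bw1 = ((-6)·5 + (-1)·4 + 5·0; (-3)·5 + 2·4 + 4·0; 6·5 + 4·4 + 0·0) = (-34, -7, 46)
Ratio: -34/5 = -6.8000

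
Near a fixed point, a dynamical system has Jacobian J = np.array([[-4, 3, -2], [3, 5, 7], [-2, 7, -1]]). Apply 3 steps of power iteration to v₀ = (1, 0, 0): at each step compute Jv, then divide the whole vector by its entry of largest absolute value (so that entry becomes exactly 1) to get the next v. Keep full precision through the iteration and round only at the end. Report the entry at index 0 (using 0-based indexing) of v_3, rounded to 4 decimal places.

Jv0 = (-4.00000, 3.00000, -2.00000); divide by -4.00000 → v1 = (1.00000, -0.75000, 0.50000)
Jv1 = (-7.25000, 2.75000, -7.75000); divide by -7.75000 → v2 = (0.93548, -0.35484, 1.00000)
Jv2 = (-6.80645, 8.03226, -5.35484); divide by 8.03226 → v3 = (-0.84739, 1.00000, -0.66667)
Requested entry of v3: -211/249 = -0.8474

-0.8474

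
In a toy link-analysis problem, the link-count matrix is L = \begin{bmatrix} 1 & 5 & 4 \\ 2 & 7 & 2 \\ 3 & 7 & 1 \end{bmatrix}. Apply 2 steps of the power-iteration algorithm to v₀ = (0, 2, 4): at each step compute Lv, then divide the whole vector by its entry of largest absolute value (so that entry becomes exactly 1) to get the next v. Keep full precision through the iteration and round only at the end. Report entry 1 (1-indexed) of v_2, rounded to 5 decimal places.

Lv0 = (26.000000, 22.000000, 18.000000); divide by 26.000000 → v1 = (1.000000, 0.846154, 0.692308)
Lv1 = (8.000000, 9.307692, 9.615385); divide by 9.615385 → v2 = (0.832000, 0.968000, 1.000000)
Requested entry of v2: 208/250 = 0.83200

0.83200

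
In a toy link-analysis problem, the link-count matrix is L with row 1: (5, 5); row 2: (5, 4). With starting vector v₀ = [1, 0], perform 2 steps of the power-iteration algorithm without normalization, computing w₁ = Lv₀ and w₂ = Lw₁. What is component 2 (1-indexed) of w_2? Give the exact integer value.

w1 = Lv₀ = (5, 5)
w2 = Lw1 = (50, 45)
The requested component of w2 is 45.

45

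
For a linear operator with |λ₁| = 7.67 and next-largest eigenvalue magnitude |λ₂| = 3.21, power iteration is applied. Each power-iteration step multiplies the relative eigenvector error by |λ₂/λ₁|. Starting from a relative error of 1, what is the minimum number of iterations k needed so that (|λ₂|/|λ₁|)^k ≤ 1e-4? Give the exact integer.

|λ₂/λ₁| = 3.21/7.67 = 0.41851
Need k ≥ ln(1e-4) / ln(0.41851) = -9.2103 / -0.8710 ≈ 10.574
Smallest integer k satisfying the bound: 11

11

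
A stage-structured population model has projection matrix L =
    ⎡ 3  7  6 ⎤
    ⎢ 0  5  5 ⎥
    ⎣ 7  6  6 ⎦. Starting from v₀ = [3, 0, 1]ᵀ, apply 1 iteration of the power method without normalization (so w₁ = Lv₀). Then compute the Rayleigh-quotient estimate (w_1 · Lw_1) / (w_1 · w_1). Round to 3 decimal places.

w1 = Lv₀ = (3·3 + 7·0 + 6·1; 0·3 + 5·0 + 5·1; 7·3 + 6·0 + 6·1) = (15, 5, 27)
Lw1 = (242, 160, 297)
w1·Lw1 = 15·242 + 5·160 + 27·297 = 12449; w1·w1 = 15·15 + 5·5 + 27·27 = 979
λ ≈ 12449/979 = 12.716

λ ≈ 12.716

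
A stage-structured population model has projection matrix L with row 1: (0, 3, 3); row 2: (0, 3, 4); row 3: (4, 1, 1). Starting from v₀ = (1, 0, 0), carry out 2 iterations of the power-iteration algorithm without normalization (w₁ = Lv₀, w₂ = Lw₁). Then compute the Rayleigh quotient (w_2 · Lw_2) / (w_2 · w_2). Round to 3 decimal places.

4.846

w1 = Lv₀ = (0·1 + 3·0 + 3·0; 0·1 + 3·0 + 4·0; 4·1 + 1·0 + 1·0) = (0, 0, 4)
w2 = Lw1 = (0·0 + 3·0 + 3·4; 0·0 + 3·0 + 4·4; 4·0 + 1·0 + 1·4) = (12, 16, 4)
Lw2 = (60, 64, 68)
w2·Lw2 = 12·60 + 16·64 + 4·68 = 2016; w2·w2 = 12·12 + 16·16 + 4·4 = 416
λ ≈ 2016/416 = 4.846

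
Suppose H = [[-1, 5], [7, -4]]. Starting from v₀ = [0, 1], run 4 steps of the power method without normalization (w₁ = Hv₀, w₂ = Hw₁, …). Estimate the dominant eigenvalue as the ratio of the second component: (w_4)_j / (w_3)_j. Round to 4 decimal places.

-9.1715

w1 = Hv₀ = ((-1)·0 + 5·1; 7·0 + (-4)·1) = (5, -4)
w2 = Hw1 = ((-1)·5 + 5·(-4); 7·5 + (-4)·(-4)) = (-25, 51)
w3 = Hw2 = (280, -379)
w4 = Hw3 = (-2175, 3476)
Ratio at component: 3476 / -379 = -9.1715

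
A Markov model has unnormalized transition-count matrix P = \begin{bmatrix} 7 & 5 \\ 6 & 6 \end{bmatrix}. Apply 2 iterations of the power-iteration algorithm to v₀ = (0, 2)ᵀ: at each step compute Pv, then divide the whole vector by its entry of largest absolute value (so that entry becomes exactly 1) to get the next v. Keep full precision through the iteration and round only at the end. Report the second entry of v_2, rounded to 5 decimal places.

Pv0 = (10.000000, 12.000000); divide by 12.000000 → v1 = (0.833333, 1.000000)
Pv1 = (10.833333, 11.000000); divide by 11.000000 → v2 = (0.984848, 1.000000)
Requested entry of v2: 132/132 = 1.00000

1.00000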